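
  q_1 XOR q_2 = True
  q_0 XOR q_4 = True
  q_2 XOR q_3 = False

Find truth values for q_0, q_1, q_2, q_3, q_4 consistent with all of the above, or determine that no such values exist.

q_0=T, q_1=F, q_2=T, q_3=T, q_4=F

q_1 XOR q_2 = F XOR T = True ✓
q_0 XOR q_4 = T XOR F = True ✓
q_2 XOR q_3 = T XOR T = False ✓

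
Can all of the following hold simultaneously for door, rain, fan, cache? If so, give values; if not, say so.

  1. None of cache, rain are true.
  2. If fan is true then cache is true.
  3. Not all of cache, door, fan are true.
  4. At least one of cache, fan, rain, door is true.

door = True, rain = False, fan = False, cache = False

  (1) {cache, rain}: 0 true — none ✓
  (2) fan=F ⇒ cache: vacuous ✓
  (3) {cache, door, fan}: 1/3 true — not all ✓
  (4) {cache, fan, rain, door}: 1 true — at least one ✓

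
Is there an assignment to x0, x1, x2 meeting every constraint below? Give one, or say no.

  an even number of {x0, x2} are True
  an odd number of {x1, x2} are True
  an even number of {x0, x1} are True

UNSATISFIABLE

Adding constraints 1, 2, 3 mod 2: every variable appears an even number of times on the left, so the left side is 0.
But the right sides sum to 1 (mod 2). 0 ≠ 1 — the system is inconsistent.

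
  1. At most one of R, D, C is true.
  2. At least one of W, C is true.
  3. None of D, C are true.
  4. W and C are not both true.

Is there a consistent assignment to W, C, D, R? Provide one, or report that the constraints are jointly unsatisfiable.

W: True; C: False; D: False; R: False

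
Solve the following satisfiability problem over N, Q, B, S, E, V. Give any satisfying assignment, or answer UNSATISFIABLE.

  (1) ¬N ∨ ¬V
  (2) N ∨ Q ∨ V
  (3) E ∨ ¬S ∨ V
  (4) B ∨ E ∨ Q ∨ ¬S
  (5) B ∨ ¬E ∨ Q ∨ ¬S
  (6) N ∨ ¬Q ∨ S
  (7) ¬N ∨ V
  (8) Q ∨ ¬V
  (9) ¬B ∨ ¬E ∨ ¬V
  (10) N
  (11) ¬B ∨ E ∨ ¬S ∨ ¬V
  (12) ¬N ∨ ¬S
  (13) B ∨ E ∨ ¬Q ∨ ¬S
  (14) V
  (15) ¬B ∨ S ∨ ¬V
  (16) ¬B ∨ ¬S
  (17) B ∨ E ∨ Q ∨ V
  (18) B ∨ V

The formula is unsatisfiable.

Case N = True:
  (¬N ∨ ¬V) forces V = False.
  Clause (¬N ∨ V) is falsified — contradiction.
Case N = False:
  Clause (N) is falsified — contradiction.
Both cases fail, so the formula is unsatisfiable.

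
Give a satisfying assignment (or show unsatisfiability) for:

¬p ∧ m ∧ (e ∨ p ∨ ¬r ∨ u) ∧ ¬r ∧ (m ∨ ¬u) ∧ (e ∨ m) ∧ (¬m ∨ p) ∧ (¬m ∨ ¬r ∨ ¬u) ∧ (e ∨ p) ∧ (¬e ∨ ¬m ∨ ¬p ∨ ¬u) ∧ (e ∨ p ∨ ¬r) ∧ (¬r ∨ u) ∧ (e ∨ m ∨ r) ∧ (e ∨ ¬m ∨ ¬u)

Case p = True:
  Clause (¬p) is falsified — contradiction.
Case p = False:
  (m) forces m = True.
  Clause (¬m ∨ p) is falsified — contradiction.
Both cases fail, so the formula is unsatisfiable.

No satisfying assignment exists.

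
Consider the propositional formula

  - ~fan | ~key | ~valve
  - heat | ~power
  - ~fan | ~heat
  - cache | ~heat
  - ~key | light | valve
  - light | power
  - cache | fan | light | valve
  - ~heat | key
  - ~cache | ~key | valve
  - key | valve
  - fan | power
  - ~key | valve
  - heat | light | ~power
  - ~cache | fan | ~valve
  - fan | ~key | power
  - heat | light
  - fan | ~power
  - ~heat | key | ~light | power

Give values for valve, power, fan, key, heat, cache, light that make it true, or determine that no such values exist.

valve = True; power = False; fan = True; key = False; heat = False; cache = True; light = True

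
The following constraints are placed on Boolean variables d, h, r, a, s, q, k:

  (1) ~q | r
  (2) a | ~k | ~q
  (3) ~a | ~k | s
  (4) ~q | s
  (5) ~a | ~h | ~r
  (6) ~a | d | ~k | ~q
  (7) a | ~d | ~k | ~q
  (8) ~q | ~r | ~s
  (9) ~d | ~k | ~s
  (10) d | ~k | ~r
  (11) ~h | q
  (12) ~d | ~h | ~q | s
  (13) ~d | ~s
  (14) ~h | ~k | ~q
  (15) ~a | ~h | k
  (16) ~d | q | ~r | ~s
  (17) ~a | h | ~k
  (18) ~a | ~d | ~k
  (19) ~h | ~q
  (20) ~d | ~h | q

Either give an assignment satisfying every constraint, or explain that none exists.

Set d = False.
Try h = True:
  (~h | q) forces q = True.
  clause (~h | ~q) is falsified — backtrack.
So h = False.
Set r = False.
  then (~q | r) forces q = False.
Set a = False.
Set s = True.
Set k = True.
All clauses satisfied.

d=F, h=F, r=F, a=F, s=T, q=F, k=T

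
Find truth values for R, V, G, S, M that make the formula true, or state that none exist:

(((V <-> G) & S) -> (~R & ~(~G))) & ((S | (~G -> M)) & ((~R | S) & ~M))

R = False, V = True, G = True, S = True, M = False

  ((V <-> G) & S) -> (~R & ~(~G)) = True
    (V <-> G) & S = True
      V <-> G = True
    ~R & ~(~G) = True
      ~R = True
      ~(~G) = True
        ~G = False
  (S | (~G -> M)) & ((~R | S) & ~M) = True
    S | (~G -> M) = True
      ~G -> M = True
        ~G = False
    (~R | S) & ~M = True
      ~R | S = True
        ~R = True
      ~M = True
Both conjuncts True, so the formula holds.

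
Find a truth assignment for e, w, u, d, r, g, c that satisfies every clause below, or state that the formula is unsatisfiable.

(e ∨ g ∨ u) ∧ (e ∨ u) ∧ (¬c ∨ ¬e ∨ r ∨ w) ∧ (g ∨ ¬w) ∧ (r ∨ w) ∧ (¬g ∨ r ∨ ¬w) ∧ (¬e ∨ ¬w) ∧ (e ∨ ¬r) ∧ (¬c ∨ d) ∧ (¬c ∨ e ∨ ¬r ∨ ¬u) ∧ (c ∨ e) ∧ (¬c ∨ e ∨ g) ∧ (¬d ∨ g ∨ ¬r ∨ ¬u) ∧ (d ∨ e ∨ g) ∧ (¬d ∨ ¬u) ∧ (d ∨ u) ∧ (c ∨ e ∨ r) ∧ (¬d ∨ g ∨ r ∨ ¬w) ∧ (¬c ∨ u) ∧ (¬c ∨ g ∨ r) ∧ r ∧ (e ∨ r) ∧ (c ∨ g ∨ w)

Unit clause (r) forces r = True.
In (e ∨ ¬r) only e is left, so e = True.
In (¬e ∨ ¬w) only ¬w is left, so w = False.
Set u = False.
  then (d ∨ u) forces d = True.
  then (¬c ∨ u) forces c = False.
  then (c ∨ g ∨ w) forces g = True.
All clauses satisfied.

e: True, w: False, u: False, d: True, r: True, g: True, c: False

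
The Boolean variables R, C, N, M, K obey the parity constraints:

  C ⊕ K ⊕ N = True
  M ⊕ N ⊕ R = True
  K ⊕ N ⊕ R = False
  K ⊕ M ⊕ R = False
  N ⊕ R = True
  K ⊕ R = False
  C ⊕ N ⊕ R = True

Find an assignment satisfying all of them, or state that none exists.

R = True, C = False, N = False, M = False, K = True

C ⊕ K ⊕ N = F ⊕ T ⊕ F = True ✓
M ⊕ N ⊕ R = F ⊕ F ⊕ T = True ✓
K ⊕ N ⊕ R = T ⊕ F ⊕ T = False ✓
K ⊕ M ⊕ R = T ⊕ F ⊕ T = False ✓
N ⊕ R = F ⊕ T = True ✓
K ⊕ R = T ⊕ T = False ✓
C ⊕ N ⊕ R = F ⊕ F ⊕ T = True ✓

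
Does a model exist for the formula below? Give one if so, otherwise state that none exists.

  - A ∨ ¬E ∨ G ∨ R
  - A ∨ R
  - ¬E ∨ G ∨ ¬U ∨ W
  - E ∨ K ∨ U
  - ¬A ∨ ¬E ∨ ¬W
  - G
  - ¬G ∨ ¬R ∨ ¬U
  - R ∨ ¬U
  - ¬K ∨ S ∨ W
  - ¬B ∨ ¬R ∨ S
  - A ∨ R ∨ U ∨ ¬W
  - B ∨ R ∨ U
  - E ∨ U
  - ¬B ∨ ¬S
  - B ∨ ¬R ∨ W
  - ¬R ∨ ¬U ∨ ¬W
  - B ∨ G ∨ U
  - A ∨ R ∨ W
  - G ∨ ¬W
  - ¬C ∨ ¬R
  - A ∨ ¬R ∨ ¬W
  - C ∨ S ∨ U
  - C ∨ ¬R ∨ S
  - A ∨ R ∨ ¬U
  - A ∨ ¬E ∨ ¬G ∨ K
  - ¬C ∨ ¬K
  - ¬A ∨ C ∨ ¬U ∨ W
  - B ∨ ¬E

W = False, A = True, S = False, B = True, G = True, K = False, R = False, U = False, C = True, E = True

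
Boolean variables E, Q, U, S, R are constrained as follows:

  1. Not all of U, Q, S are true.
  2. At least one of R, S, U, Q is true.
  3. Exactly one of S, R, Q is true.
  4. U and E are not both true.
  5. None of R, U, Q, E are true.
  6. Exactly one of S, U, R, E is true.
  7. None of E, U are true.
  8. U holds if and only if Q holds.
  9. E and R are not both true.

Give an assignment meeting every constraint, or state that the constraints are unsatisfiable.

E = False; Q = False; U = False; S = True; R = False

  (1) {U, Q, S}: 1/3 true — not all ✓
  (2) {R, S, U, Q}: 1 true — at least one ✓
  (3) {S, R, Q}: 1 true — exactly one ✓
  (4) U=F, E=F — not both ✓
  (5) {R, U, Q, E}: 0 true — none ✓
  (6) {S, U, R, E}: 1 true — exactly one ✓
  (7) {E, U}: 0 true — none ✓
  (8) U=F, Q=F — same ✓
  (9) E=F, R=F — not both ✓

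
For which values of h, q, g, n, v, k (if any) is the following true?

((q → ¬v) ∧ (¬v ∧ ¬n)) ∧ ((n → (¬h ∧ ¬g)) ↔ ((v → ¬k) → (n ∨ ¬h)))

h=F; q=T; g=F; n=F; v=F; k=F

  (q → ¬v) ∧ (¬v ∧ ¬n) = True
    q → ¬v = True
      ¬v = True
    ¬v ∧ ¬n = True
      ¬v = True
      ¬n = True
  (n → (¬h ∧ ¬g)) ↔ ((v → ¬k) → (n ∨ ¬h)) = True
    n → (¬h ∧ ¬g) = True
      ¬h ∧ ¬g = True
        ¬h = True
        ¬g = True
    (v → ¬k) → (n ∨ ¬h) = True
      v → ¬k = True
        ¬k = True
      n ∨ ¬h = True
        ¬h = True
Both conjuncts True, so the formula holds.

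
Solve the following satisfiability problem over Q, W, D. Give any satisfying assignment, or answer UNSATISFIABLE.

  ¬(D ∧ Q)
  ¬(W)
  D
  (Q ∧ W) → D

Q=F, W=F, D=T

Unit clause (¬W) forces W = False.
Unit clause (D) forces D = True.
In (¬D ∨ ¬Q) only ¬Q is left, so Q = False.
All clauses satisfied.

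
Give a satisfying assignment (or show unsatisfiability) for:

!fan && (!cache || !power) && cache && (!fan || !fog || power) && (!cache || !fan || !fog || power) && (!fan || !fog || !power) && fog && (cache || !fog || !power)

Unit clause (!fan) forces fan = False.
Unit clause (cache) forces cache = True.
Unit clause (fog) forces fog = True.
In (!cache || !power) only !power is left, so power = False.
Check each clause:
  (!fan): !fan holds.
  (!cache || !power): !power holds.
  (cache): cache holds.
  (!fan || !fog || power): !fan holds.
  (!cache || !fan || !fog || power): !fan holds.
  (!fan || !fog || !power): !fan holds.
  (fog): fog holds.
  (cache || !fog || !power): cache holds.
All clauses satisfied.

cache: True, fan: False, power: False, fog: True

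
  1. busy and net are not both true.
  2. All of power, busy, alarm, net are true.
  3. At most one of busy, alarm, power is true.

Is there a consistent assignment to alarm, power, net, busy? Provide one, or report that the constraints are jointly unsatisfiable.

UNSATISFIABLE

Case power = True:
  (2) forces busy = True.
  Constraint (3) is violated (busy=T, power=T) — contradiction.
Case power = False:
  Constraint (2) is violated (power=F) — contradiction.
Both cases fail — unsatisfiable.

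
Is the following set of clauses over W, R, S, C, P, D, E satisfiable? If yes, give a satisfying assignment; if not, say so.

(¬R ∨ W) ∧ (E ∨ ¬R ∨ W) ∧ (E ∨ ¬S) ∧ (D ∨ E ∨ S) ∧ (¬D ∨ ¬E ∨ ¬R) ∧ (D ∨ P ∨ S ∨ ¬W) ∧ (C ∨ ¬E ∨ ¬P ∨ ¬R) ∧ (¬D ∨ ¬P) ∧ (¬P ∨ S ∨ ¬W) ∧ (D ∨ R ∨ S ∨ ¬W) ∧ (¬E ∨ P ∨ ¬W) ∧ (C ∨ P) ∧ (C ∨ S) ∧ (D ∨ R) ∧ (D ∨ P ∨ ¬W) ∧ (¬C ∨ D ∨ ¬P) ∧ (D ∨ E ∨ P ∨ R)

Set W = False.
  then (¬R ∨ W) forces R = False.
  then (D ∨ R) forces D = True.
  then (¬D ∨ ¬P) forces P = False.
  then (C ∨ P) forces C = True.
Set S = True.
  then (E ∨ ¬S) forces E = True.
All clauses satisfied.

W = False, R = False, S = True, C = True, P = False, D = True, E = True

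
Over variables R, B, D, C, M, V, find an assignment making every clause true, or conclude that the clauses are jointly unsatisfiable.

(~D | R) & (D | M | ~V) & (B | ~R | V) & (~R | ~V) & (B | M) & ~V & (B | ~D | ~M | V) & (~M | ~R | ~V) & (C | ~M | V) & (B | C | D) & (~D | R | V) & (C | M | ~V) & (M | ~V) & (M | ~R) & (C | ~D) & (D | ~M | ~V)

R = False, B = True, D = False, C = True, M = False, V = False

Unit clause (~V) forces V = False.
Set R = False.
  then (~D | R) forces D = False.
Set B = True.
Set C = True.
Set M = False.
All clauses satisfied.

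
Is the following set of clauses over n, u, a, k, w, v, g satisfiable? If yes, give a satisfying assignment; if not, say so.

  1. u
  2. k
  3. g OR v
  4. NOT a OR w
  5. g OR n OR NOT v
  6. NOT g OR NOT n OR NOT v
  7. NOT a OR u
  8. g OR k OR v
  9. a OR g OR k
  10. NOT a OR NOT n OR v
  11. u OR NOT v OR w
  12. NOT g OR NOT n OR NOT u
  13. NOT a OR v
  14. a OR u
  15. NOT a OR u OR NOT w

n=T, u=T, a=T, k=T, w=T, v=T, g=F

Unit clause (u) forces u = True.
Unit clause (k) forces k = True.
Set n = True.
  then (NOT g OR NOT n OR NOT u) forces g = False.
  then (g OR v) forces v = True.
Set a = True.
  then (NOT a OR w) forces w = True.
All clauses satisfied.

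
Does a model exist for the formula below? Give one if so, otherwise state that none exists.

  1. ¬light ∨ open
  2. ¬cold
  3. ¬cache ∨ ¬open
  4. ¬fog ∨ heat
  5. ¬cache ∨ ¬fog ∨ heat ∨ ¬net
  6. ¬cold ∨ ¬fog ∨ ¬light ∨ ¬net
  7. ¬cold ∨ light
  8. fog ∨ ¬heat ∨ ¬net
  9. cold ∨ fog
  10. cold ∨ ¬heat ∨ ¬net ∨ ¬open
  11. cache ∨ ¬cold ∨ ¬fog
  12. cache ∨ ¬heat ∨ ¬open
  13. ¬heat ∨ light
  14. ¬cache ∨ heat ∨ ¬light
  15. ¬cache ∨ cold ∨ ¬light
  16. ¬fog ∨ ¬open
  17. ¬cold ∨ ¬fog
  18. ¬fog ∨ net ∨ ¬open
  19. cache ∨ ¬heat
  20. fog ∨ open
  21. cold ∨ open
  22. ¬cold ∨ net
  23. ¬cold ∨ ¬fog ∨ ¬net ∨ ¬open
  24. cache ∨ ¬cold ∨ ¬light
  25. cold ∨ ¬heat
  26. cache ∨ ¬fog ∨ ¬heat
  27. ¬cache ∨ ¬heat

Unsatisfiable — no assignment works.

Case cold = True:
  Clause (¬cold) is falsified — contradiction.
Case cold = False:
  (cold ∨ fog) forces fog = True.
  (¬fog ∨ heat) forces heat = True.
  Clause (cold ∨ ¬heat) is falsified — contradiction.
Both cases fail, so the formula is unsatisfiable.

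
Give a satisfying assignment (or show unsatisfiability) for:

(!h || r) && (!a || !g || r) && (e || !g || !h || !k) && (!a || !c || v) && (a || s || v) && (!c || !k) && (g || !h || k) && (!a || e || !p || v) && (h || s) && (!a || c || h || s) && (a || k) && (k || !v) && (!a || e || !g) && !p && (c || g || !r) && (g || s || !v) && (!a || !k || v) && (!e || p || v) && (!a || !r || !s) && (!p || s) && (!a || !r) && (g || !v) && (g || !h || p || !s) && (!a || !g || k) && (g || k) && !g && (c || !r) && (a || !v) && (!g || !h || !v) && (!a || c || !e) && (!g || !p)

v: False; c: False; r: False; p: False; a: False; e: False; s: True; k: True; g: False; h: False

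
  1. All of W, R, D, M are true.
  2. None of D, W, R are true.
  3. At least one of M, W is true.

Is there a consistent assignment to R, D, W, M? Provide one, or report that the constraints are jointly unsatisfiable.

No satisfying assignment exists.

Case R = True:
  Constraint (2) is violated (R=T) — contradiction.
Case R = False:
  Constraint (1) is violated (R=F) — contradiction.
Both cases fail — unsatisfiable.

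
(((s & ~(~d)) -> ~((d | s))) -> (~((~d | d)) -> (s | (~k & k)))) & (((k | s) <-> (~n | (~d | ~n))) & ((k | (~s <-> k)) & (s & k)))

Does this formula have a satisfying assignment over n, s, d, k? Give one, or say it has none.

n = True; s = True; d = False; k = True

  ((s & ~(~d)) -> ~((d | s))) -> (~((~d | d)) -> (s | (~k & k))) = True
    (s & ~(~d)) -> ~((d | s)) = True
      s & ~(~d) = False
        ~(~d) = False
          ~d = True
      ~((d | s)) = False
        d | s = True
    ~((~d | d)) -> (s | (~k & k)) = True
      ~((~d | d)) = False
        ~d | d = True
          ~d = True
      s | (~k & k) = True
        ~k & k = False
          ~k = False
  ((k | s) <-> (~n | (~d | ~n))) & ((k | (~s <-> k)) & (s & k)) = True
    (k | s) <-> (~n | (~d | ~n)) = True
      k | s = True
      ~n | (~d | ~n) = True
        ~n = False
        ~d | ~n = True
          ~d = True
          ~n = False
    (k | (~s <-> k)) & (s & k) = True
      k | (~s <-> k) = True
        ~s <-> k = False
          ~s = False
      s & k = True
Both conjuncts True, so the formula holds.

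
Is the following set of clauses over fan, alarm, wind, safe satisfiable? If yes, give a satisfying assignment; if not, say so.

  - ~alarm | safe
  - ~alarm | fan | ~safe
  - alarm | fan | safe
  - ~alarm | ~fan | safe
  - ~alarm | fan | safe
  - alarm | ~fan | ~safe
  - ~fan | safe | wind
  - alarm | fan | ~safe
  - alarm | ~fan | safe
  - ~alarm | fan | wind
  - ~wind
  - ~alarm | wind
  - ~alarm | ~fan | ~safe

Unsatisfiable

Case safe = True:
  (~wind) forces wind = False.
  (~alarm | wind) forces alarm = False.
  (alarm | ~fan | ~safe) forces fan = False.
  Clause (alarm | fan | ~safe) is falsified — contradiction.
Case safe = False:
  (~alarm | safe) forces alarm = False.
  (alarm | fan | safe) forces fan = True.
  Clause (alarm | ~fan | safe) is falsified — contradiction.
Both cases fail, so the formula is unsatisfiable.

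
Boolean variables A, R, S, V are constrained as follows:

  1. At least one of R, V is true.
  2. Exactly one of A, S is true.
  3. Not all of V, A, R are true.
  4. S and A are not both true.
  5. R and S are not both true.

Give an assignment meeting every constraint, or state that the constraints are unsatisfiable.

A=T, R=F, S=F, V=T

  (1) {R, V}: 1 true — at least one ✓
  (2) {A, S}: 1 true — exactly one ✓
  (3) {V, A, R}: 2/3 true — not all ✓
  (4) S=F, A=T — not both ✓
  (5) R=F, S=F — not both ✓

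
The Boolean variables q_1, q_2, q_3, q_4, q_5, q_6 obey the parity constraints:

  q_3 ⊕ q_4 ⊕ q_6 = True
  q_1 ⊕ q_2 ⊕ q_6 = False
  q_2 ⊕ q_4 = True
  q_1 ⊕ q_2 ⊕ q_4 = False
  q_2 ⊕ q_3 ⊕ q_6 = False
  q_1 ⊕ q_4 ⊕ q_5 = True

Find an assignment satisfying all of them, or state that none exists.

q_1=T, q_2=F, q_3=T, q_4=T, q_5=T, q_6=T

q_3 ⊕ q_4 ⊕ q_6 = T ⊕ T ⊕ T = True ✓
q_1 ⊕ q_2 ⊕ q_6 = T ⊕ F ⊕ T = False ✓
q_2 ⊕ q_4 = F ⊕ T = True ✓
q_1 ⊕ q_2 ⊕ q_4 = T ⊕ F ⊕ T = False ✓
q_2 ⊕ q_3 ⊕ q_6 = F ⊕ T ⊕ T = False ✓
q_1 ⊕ q_4 ⊕ q_5 = T ⊕ T ⊕ T = True ✓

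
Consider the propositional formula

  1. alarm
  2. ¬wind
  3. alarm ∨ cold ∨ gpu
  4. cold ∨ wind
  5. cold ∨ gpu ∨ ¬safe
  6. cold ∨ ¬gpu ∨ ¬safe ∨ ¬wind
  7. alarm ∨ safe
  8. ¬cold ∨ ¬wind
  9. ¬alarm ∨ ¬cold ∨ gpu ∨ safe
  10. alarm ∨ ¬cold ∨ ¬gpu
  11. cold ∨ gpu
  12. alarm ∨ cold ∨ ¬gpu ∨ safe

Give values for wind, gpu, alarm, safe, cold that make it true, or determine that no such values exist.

wind = False; gpu = True; alarm = True; safe = True; cold = True

Unit clause (alarm) forces alarm = True.
Unit clause (¬wind) forces wind = False.
In (cold ∨ wind) only cold is left, so cold = True.
Set gpu = True.
Set safe = True.
All clauses satisfied.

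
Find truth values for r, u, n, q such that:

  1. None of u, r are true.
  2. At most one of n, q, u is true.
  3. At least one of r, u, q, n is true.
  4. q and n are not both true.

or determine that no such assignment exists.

r = False; u = False; n = True; q = False

  (1) {u, r}: 0 true — none ✓
  (2) {n, q, u}: 1 true — at most one ✓
  (3) {r, u, q, n}: 1 true — at least one ✓
  (4) q=F, n=T — not both ✓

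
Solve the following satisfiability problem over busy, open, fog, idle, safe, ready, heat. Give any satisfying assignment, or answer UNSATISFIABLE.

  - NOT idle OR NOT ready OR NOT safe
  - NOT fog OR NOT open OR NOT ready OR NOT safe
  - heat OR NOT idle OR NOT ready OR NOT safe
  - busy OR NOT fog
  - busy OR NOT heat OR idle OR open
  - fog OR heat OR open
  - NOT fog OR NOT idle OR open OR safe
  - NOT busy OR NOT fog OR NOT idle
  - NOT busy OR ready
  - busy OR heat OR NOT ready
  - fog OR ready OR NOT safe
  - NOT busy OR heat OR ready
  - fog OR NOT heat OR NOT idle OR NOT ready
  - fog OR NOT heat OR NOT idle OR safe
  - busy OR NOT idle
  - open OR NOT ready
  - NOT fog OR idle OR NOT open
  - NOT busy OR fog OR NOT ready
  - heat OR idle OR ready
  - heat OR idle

busy = False; open = True; fog = False; idle = False; safe = False; ready = True; heat = True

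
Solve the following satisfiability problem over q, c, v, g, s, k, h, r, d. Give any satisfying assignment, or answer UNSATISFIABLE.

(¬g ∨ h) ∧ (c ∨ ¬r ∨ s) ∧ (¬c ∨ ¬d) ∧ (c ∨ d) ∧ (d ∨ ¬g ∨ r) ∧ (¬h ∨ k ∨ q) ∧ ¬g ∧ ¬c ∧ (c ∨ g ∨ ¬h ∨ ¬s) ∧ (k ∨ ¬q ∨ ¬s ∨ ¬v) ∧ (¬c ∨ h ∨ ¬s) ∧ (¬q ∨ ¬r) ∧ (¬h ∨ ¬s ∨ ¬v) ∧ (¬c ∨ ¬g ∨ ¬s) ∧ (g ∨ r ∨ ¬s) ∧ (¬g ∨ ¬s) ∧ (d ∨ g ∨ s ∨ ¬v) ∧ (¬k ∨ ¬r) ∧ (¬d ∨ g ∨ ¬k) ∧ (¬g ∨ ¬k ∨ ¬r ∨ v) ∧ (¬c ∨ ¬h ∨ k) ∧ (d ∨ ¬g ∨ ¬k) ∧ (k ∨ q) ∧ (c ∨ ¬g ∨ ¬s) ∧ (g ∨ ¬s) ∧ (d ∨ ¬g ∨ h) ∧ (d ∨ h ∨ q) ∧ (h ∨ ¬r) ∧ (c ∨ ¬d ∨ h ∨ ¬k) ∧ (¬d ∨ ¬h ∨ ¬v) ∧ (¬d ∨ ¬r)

q = True, c = False, v = True, g = False, s = False, k = False, h = False, r = False, d = True

Unit clause (¬g) forces g = False.
Unit clause (¬c) forces c = False.
In (g ∨ ¬s) only ¬s is left, so s = False.
In (c ∨ ¬r ∨ s) only ¬r is left, so r = False.
In (c ∨ d) only d is left, so d = True.
In (¬d ∨ g ∨ ¬k) only ¬k is left, so k = False.
In (k ∨ q) only q is left, so q = True.
Set v = True.
  then (¬d ∨ ¬h ∨ ¬v) forces h = False.
All clauses satisfied.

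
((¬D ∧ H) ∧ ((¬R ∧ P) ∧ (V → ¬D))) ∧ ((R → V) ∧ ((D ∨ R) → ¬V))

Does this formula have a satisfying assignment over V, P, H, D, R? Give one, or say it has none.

V: True, P: True, H: True, D: False, R: False

  (¬D ∧ H) ∧ ((¬R ∧ P) ∧ (V → ¬D)) = True
    ¬D ∧ H = True
      ¬D = True
    (¬R ∧ P) ∧ (V → ¬D) = True
      ¬R ∧ P = True
        ¬R = True
      V → ¬D = True
        ¬D = True
  (R → V) ∧ ((D ∨ R) → ¬V) = True
    R → V = True
    (D ∨ R) → ¬V = True
      D ∨ R = False
      ¬V = False
Both conjuncts True, so the formula holds.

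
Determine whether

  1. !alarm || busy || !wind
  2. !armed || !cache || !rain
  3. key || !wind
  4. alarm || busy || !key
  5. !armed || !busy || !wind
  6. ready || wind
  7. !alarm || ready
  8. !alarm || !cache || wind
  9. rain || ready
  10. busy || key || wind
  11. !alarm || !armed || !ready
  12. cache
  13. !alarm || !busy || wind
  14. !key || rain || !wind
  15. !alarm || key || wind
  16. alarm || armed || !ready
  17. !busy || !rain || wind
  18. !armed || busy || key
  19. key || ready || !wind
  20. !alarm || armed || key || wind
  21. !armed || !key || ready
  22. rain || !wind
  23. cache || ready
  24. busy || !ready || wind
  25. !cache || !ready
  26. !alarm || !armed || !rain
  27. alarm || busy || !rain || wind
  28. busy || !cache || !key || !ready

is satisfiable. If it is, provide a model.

ready = False, armed = False, rain = True, cache = True, busy = True, key = True, wind = True, alarm = False

Unit clause (cache) forces cache = True.
In (!cache || !ready) only !ready is left, so ready = False.
In (ready || wind) only wind is left, so wind = True.
In (!alarm || ready) only !alarm is left, so alarm = False.
In (rain || ready) only rain is left, so rain = True.
In (key || ready || !wind) only key is left, so key = True.
In (!armed || !key || ready) only !armed is left, so armed = False.
In (alarm || busy || !key) only busy is left, so busy = True.
All clauses satisfied.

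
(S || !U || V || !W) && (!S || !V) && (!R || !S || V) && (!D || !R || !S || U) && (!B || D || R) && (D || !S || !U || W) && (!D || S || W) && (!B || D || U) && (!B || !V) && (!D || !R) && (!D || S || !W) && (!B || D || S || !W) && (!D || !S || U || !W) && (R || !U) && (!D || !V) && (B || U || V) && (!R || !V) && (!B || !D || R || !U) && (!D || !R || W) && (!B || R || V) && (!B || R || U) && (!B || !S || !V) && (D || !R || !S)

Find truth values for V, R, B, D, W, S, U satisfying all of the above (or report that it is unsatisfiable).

V = False, R = True, B = False, D = False, W = False, S = False, U = True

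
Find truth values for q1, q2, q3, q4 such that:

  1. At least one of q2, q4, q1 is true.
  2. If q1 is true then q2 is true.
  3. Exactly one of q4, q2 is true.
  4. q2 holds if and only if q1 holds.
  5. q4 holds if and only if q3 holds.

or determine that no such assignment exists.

q1: False, q2: False, q3: True, q4: True

  (1) {q2, q4, q1}: 1 true — at least one ✓
  (2) q1=F ⇒ q2: vacuous ✓
  (3) {q4, q2}: 1 true — exactly one ✓
  (4) q2=F, q1=F — same ✓
  (5) q4=T, q3=T — same ✓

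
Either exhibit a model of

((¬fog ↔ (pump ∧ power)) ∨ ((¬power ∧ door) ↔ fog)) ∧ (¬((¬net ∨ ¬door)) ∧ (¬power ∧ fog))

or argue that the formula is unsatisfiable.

power = False; net = True; fog = True; door = True; pump = True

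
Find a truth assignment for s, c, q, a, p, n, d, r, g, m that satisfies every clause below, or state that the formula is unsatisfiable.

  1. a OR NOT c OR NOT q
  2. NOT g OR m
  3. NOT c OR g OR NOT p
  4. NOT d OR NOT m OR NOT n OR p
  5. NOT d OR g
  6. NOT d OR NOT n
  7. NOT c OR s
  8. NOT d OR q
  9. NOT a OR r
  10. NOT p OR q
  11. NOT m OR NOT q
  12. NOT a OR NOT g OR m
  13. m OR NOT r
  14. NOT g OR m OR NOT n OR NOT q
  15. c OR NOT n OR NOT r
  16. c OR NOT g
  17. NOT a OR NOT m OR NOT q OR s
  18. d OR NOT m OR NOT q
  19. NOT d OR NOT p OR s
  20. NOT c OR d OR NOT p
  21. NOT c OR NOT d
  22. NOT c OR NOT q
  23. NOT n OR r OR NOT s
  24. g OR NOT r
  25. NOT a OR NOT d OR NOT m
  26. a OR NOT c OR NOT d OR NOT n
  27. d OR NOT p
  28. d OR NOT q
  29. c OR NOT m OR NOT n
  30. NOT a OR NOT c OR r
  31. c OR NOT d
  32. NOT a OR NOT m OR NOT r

s = False, c = False, q = False, a = False, p = False, n = True, d = False, r = False, g = False, m = False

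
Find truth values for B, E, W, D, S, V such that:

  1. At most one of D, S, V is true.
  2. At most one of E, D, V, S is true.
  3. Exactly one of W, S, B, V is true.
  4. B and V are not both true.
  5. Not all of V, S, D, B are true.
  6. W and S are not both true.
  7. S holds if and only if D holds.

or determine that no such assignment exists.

B = False; E = False; W = True; D = False; S = False; V = False

  (1) {D, S, V}: 0 true — at most one ✓
  (2) {E, D, V, S}: 0 true — at most one ✓
  (3) {W, S, B, V}: 1 true — exactly one ✓
  (4) B=F, V=F — not both ✓
  (5) {V, S, D, B}: 0/4 true — not all ✓
  (6) W=T, S=F — not both ✓
  (7) S=F, D=F — same ✓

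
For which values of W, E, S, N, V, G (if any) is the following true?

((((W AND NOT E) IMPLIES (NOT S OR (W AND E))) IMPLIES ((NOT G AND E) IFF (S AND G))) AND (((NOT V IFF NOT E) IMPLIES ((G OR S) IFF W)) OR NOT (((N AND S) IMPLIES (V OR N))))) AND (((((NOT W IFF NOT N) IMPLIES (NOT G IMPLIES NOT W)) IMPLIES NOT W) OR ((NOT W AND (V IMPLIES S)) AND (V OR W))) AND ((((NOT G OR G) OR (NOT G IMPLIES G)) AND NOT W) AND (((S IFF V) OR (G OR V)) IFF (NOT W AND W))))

No satisfying assignment exists.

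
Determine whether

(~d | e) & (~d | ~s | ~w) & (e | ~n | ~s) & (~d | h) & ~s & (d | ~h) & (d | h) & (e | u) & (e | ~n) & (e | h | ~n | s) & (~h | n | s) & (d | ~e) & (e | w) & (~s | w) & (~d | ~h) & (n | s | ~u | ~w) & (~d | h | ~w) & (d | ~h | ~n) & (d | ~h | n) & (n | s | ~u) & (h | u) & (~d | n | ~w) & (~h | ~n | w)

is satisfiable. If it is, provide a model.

Case h = True:
  (~s) forces s = False.
  (d | ~h) forces d = True.
  Clause (~d | ~h) is falsified — contradiction.
Case h = False:
  (~d | h) forces d = False.
  Clause (d | h) is falsified — contradiction.
Both cases fail, so the formula is unsatisfiable.

UNSATISFIABLE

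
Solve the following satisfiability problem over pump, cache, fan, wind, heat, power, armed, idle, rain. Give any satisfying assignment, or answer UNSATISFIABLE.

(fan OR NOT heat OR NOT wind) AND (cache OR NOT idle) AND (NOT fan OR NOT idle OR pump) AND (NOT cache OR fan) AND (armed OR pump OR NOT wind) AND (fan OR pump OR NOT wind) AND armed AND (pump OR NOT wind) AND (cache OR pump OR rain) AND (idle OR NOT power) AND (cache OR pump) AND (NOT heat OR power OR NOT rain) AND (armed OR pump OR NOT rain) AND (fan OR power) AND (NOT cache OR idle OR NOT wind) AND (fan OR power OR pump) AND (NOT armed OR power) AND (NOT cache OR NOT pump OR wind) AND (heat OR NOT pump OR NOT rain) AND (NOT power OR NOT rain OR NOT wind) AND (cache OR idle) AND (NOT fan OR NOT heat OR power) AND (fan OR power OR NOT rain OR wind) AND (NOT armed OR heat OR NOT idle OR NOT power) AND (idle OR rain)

Unit clause (armed) forces armed = True.
In (NOT armed OR power) only power is left, so power = True.
In (idle OR NOT power) only idle is left, so idle = True.
In (NOT armed OR heat OR NOT idle OR NOT power) only heat is left, so heat = True.
In (cache OR NOT idle) only cache is left, so cache = True.
In (NOT cache OR fan) only fan is left, so fan = True.
In (NOT fan OR NOT idle OR pump) only pump is left, so pump = True.
In (NOT cache OR NOT pump OR wind) only wind is left, so wind = True.
In (NOT power OR NOT rain OR NOT wind) only NOT rain is left, so rain = False.
All clauses satisfied.

pump: True, cache: True, fan: True, wind: True, heat: True, power: True, armed: True, idle: True, rain: False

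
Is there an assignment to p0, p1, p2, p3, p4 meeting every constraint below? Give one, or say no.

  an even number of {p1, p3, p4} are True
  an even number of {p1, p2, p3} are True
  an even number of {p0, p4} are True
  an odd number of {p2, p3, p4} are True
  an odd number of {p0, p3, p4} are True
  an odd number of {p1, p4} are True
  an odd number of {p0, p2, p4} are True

p0 = True, p1 = False, p2 = True, p3 = True, p4 = True

{p1, p3, p4}: 2 true → even ✓
{p1, p2, p3}: 2 true → even ✓
{p0, p4}: 2 true → even ✓
{p2, p3, p4}: 3 true → odd ✓
{p0, p3, p4}: 3 true → odd ✓
{p1, p4}: 1 true → odd ✓
{p0, p2, p4}: 3 true → odd ✓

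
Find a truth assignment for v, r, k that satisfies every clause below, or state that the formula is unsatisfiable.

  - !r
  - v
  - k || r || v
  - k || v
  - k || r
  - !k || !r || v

v: True, r: False, k: True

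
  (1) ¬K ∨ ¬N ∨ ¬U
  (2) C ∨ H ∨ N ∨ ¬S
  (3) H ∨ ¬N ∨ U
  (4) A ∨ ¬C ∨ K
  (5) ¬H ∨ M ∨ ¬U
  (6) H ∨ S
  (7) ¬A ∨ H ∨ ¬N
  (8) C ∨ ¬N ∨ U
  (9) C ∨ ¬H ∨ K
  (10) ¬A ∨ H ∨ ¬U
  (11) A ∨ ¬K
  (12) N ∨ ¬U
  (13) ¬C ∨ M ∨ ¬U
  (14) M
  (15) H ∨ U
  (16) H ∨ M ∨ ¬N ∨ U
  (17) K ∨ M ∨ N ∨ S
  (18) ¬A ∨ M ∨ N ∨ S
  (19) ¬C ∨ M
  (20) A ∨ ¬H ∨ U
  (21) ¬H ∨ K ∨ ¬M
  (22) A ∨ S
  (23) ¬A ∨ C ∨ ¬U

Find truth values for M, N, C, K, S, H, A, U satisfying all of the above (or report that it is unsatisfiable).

M = True, N = False, C = True, K = True, S = False, H = True, A = True, U = False

Unit clause (M) forces M = True.
Set N = False.
  then (N ∨ ¬U) forces U = False.
  then (H ∨ U) forces H = True.
  then (A ∨ ¬H ∨ U) forces A = True.
  then (¬H ∨ K ∨ ¬M) forces K = True.
Set C = True.
Set S = False.
All clauses satisfied.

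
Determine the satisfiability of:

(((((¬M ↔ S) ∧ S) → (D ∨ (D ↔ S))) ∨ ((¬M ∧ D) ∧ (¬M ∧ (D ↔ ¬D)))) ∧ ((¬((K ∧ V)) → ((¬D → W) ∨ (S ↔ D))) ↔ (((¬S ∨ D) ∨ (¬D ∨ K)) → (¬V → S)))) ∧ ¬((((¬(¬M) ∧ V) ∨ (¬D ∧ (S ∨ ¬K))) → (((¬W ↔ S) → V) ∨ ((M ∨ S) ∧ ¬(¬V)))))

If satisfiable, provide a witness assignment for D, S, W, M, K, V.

UNSATISFIABLE

Case V = True: the conjunct ¬((((¬(¬M) ∧ V) ∨ (¬D ∧ (S ∨ ¬K))) → (((¬W ↔ S) → V) ∨ ((M ∨ S) ∧ ¬(¬V))))) becomes ¬(((¬(¬M) ∨ (¬D ∧ (S ∨ ¬K))) → True)) = False.
Case V = False: the formula simplifies to (((((¬M ↔ S) ∧ S) → (D ∨ (D ↔ S))) ∨ ((¬M ∧ D) ∧ (¬M ∧ (D ↔ ¬D)))) ∧ (((¬D → W) ∨ (S ↔ D)) ↔ (((¬S ∨ D) ∨ (¬D ∨ K)) → S))) ∧ ¬(((¬D ∧ (S ∨ ¬K)) → ¬((¬W ↔ S)))).
  D = True: the conjunct ¬(((¬D ∧ (S ∨ ¬K)) → ¬((¬W ↔ S)))) becomes ¬((False → ¬((¬W ↔ S)))) = False.
  D = False: simplifies to ((((¬M ↔ S) ∧ S) → ¬S) ∧ ((W ∨ ¬S) ↔ S)) ∧ ¬(((S ∨ ¬K) → ¬((¬W ↔ S)))).
    S = True: simplifies to (M ∧ W) ∧ ¬(¬(¬W)).
      W = True: the conjunct ¬(¬(¬W)) becomes ¬(¬False) = False.
      W = False: the conjunct W is False.
    S = False: the conjunct (W ∨ ¬S) ↔ S becomes (W ∨ True) ↔ False = False.
Both cases fail — unsatisfiable.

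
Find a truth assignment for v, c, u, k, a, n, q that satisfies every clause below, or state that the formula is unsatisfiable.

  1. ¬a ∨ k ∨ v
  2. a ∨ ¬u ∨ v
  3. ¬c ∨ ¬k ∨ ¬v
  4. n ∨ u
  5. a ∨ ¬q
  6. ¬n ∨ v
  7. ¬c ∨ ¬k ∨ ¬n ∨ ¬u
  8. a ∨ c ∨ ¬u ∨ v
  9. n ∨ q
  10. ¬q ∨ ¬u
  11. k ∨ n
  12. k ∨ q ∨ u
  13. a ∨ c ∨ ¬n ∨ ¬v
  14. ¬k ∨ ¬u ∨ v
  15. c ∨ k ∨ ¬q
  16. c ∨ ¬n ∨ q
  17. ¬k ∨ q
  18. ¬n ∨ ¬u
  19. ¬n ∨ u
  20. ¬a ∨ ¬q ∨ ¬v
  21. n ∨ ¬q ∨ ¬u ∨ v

Case u = True:
  (¬q ∨ ¬u) forces q = False.
  (n ∨ q) forces n = True.
  Clause (¬n ∨ ¬u) is falsified — contradiction.
Case u = False:
  (n ∨ u) forces n = True.
  Clause (¬n ∨ u) is falsified — contradiction.
Both cases fail, so the formula is unsatisfiable.

The formula is unsatisfiable.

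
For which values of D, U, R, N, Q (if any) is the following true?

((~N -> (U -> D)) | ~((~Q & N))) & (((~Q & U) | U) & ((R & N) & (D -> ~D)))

D: False; U: True; R: True; N: True; Q: True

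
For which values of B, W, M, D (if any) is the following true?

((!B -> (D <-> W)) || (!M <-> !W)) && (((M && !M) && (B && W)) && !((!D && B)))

Unsatisfiable

Case M = True: the conjunct !M is False.
Case M = False: the conjunct M is False.
Both cases fail — unsatisfiable.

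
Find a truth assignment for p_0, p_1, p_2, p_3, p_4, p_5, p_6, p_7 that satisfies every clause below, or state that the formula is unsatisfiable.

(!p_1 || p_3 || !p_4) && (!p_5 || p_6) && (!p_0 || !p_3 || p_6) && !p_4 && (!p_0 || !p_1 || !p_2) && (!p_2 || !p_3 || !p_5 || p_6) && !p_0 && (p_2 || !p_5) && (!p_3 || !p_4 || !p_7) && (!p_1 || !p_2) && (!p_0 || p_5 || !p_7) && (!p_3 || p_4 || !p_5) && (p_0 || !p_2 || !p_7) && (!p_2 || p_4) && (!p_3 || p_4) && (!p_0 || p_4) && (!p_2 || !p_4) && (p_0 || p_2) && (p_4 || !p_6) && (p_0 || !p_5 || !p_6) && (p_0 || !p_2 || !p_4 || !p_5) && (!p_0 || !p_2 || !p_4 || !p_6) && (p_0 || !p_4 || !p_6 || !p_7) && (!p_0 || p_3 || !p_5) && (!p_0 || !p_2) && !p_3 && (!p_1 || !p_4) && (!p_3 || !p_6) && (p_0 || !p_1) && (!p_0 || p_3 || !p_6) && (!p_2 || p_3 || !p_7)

Case p_0 = True:
  Clause (!p_0) is falsified — contradiction.
Case p_0 = False:
  (!p_4) forces p_4 = False.
  (!p_2 || p_4) forces p_2 = False.
  Clause (p_0 || p_2) is falsified — contradiction.
Both cases fail, so the formula is unsatisfiable.

Unsatisfiable — no assignment works.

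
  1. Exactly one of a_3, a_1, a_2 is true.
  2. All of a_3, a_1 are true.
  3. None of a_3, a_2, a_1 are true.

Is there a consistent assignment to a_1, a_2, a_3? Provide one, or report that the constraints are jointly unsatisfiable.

Case a_1 = True:
  Constraint (3) is violated (a_1=T) — contradiction.
Case a_1 = False:
  Constraint (2) is violated (a_1=F) — contradiction.
Both cases fail — unsatisfiable.

UNSATISFIABLE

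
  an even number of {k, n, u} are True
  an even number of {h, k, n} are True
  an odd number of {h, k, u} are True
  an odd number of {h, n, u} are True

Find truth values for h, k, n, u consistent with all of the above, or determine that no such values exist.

h=F, k=T, n=T, u=F

{k, n, u}: 2 true → even ✓
{h, k, n}: 2 true → even ✓
{h, k, u}: 1 true → odd ✓
{h, n, u}: 1 true → odd ✓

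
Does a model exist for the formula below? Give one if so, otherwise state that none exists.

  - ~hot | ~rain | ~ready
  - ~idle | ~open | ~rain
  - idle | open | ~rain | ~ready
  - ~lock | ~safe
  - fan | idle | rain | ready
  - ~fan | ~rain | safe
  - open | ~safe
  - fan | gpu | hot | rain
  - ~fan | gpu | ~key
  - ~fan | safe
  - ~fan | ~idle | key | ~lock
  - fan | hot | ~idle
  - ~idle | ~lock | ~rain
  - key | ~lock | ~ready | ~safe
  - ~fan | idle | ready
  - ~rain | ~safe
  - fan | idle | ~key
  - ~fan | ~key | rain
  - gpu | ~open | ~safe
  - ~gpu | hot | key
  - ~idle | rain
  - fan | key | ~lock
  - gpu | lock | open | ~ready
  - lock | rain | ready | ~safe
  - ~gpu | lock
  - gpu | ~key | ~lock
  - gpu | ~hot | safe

rain = True, key = False, safe = False, open = False, idle = False, ready = False, gpu = False, hot = False, fan = False, lock = False

Set rain = True.
  then (~rain | ~safe) forces safe = False.
  then (~fan | ~rain | safe) forces fan = False.
Set key = False.
  then (fan | key | ~lock) forces lock = False.
  then (~gpu | lock) forces gpu = False.
  then (gpu | ~hot | safe) forces hot = False.
  then (fan | hot | ~idle) forces idle = False.
Set open = False.
  then (idle | open | ~rain | ~ready) forces ready = False.
All clauses satisfied.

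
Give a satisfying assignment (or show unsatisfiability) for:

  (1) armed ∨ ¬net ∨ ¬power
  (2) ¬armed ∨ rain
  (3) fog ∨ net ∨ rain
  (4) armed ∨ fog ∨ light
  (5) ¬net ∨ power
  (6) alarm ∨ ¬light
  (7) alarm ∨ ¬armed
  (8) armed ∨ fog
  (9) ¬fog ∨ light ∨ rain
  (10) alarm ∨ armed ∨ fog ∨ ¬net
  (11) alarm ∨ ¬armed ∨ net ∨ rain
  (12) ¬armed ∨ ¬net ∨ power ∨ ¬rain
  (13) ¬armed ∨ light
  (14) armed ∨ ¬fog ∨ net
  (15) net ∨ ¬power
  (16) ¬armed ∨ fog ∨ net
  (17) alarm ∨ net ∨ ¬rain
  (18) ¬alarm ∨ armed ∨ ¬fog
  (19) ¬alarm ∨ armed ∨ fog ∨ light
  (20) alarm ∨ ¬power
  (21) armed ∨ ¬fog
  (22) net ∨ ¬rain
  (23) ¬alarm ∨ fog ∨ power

Set power = True.
  then (net ∨ ¬power) forces net = True.
  then (alarm ∨ ¬power) forces alarm = True.
  then (armed ∨ ¬net ∨ ¬power) forces armed = True.
  then (¬armed ∨ rain) forces rain = True.
  then (¬armed ∨ light) forces light = True.
Set fog = False.
All clauses satisfied.

power = True, light = True, net = True, rain = True, fog = False, armed = True, alarm = True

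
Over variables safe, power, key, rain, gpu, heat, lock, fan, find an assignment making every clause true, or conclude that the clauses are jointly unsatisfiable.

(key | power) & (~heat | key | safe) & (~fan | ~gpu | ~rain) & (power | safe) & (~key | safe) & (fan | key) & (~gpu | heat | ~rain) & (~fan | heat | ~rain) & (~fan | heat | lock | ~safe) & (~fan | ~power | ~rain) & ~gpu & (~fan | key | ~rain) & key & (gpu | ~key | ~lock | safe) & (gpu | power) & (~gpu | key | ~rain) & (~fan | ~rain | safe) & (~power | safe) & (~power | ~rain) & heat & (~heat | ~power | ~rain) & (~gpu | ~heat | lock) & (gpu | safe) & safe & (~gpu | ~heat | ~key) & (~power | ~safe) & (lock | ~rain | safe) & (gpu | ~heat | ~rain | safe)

UNSATISFIABLE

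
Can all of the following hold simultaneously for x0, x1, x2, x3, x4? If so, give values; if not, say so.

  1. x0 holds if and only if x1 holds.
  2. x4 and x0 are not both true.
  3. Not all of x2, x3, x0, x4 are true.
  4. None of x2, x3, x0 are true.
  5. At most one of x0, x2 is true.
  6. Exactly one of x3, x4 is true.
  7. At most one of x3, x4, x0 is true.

x0 = False, x1 = False, x2 = False, x3 = False, x4 = True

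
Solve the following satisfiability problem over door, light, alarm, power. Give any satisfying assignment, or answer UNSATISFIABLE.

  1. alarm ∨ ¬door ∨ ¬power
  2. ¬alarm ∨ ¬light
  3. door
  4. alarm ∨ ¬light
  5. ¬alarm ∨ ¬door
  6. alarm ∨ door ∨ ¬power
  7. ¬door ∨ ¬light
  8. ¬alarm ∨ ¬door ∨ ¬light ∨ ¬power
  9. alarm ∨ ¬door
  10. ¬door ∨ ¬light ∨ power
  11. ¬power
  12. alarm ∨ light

Unsatisfiable — no assignment works.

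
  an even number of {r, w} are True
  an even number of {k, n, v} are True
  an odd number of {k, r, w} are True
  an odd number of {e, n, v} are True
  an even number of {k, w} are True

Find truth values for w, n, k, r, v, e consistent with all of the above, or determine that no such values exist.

w: True; n: False; k: True; r: True; v: True; e: False

{r, w}: 2 true → even ✓
{k, n, v}: 2 true → even ✓
{k, r, w}: 3 true → odd ✓
{e, n, v}: 1 true → odd ✓
{k, w}: 2 true → even ✓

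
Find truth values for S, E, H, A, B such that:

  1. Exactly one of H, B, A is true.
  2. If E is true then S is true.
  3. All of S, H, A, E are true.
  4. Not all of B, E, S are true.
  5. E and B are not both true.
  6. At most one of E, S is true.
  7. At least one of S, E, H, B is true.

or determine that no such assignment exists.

Unsatisfiable

Case E = True:
  (2) with E=T forces S = True.
  Constraint (6) is violated (E=T, S=T) — contradiction.
Case E = False:
  Constraint (3) is violated (E=F) — contradiction.
Both cases fail — unsatisfiable.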